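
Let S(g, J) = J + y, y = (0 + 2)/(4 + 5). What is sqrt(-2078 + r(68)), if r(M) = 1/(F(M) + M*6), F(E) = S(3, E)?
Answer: I*sqrt(38172397514)/4286 ≈ 45.585*I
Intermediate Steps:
y = 2/9 ≈ 0.22222
S(g, J) = 2/9 + J (S(g, J) = J + 2/9 = 2/9 + J)
F(E) = 2/9 + E
r(M) = 1/(2/9 + 7*M) (r(M) = 1/((2/9 + M) + M*6) = 1/((2/9 + M) + 6*M) = 1/(2/9 + 7*M))
sqrt(-2078 + r(68)) = sqrt(-2078 + 9/(2 + 63*68)) = sqrt(-2078 + 9/(2 + 4284)) = sqrt(-2078 + 9/4286) = sqrt(-8906299/4286) = I*sqrt(38172397514)/4286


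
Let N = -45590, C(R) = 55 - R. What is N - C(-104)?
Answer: -45749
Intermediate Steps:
N - C(-104) = -45590 - (55 - 1*(-104)) = -45590 - (55 + 104) = -45590 - 1*159 = -45590 - 159 = -45749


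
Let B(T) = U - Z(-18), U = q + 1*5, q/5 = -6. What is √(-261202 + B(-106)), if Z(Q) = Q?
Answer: I*√261209 ≈ 511.09*I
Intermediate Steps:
q = -30 (q = 5*(-6) = -30)
U = -25 (U = -30 + 1*5 = -30 + 5 = -25)
B(T) = -7 (B(T) = -25 - 1*(-18) = -25 + 18 = -7)
√(-261202 + B(-106)) = √(-261202 - 7) = √(-261209) = I*√261209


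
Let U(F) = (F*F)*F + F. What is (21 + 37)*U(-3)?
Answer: -1740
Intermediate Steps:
U(F) = F + F³ (U(F) = F²*F + F = F³ + F = F + F³)
(21 + 37)*U(-3) = (21 + 37)*(-3 + (-3)³) = 58*(-3 - 27) = 58*(-30) = -1740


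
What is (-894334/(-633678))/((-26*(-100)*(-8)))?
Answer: -447167/6590251200 ≈ -6.7853e-5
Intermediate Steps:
(-894334/(-633678))/((-26*(-100)*(-8))) = (-894334*(-1/633678))/((2600*(-8))) = (447167/316839)/(-20800) = (447167/316839)*(-1/20800) = -447167/6590251200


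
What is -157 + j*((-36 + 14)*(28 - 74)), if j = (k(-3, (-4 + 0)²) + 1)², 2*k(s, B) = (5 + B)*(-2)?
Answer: 404643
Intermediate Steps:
k(s, B) = -5 - B (k(s, B) = ((5 + B)*(-2))/2 = (-10 - 2*B)/2 = -5 - B)
j = 400 (j = ((-5 - (-4 + 0)²) + 1)² = ((-5 - 1*(-4)²) + 1)² = ((-5 - 1*16) + 1)² = ((-5 - 16) + 1)² = (-21 + 1)² = (-20)² = 400)
-157 + j*((-36 + 14)*(28 - 74)) = -157 + 400*((-36 + 14)*(28 - 74)) = -157 + 400*(-22*(-46)) = -157 + 400*1012 = -157 + 404800 = 404643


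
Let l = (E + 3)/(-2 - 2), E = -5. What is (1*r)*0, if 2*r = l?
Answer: 0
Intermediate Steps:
l = ½ (l = (-5 + 3)/(-2 - 2) = -2/(-4) = -2*(-¼) = ½ ≈ 0.50000)
r = ¼ (r = (½)*(½) = ¼ ≈ 0.25000)
(1*r)*0 = (1*(¼))*0 = (¼)*0 = 0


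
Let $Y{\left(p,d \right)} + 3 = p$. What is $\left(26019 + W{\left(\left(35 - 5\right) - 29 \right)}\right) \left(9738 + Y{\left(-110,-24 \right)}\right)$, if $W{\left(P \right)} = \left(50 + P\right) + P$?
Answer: $250933375$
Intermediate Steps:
$W{\left(P \right)} = 50 + 2 P$
$Y{\left(p,d \right)} = -3 + p$
$\left(26019 + W{\left(\left(35 - 5\right) - 29 \right)}\right) \left(9738 + Y{\left(-110,-24 \right)}\right) = \left(26019 + \left(50 + 2 \left(\left(35 - 5\right) - 29\right)\right)\right) \left(9738 - 113\right) = \left(26019 + \left(50 + 2 \left(30 - 29\right)\right)\right) \left(9738 - 113\right) = \left(26019 + \left(50 + 2 \cdot 1\right)\right) 9625 = \left(26019 + \left(50 + 2\right)\right) 9625 = \left(26019 + 52\right) 9625 = 26071 \cdot 9625 = 250933375$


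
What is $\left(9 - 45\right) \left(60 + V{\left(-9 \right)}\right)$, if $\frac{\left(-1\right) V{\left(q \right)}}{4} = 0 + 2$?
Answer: $-1872$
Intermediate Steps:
$V{\left(q \right)} = -8$ ($V{\left(q \right)} = - 4 \left(0 + 2\right) = \left(-4\right) 2 = -8$)
$\left(9 - 45\right) \left(60 + V{\left(-9 \right)}\right) = \left(9 - 45\right) \left(60 - 8\right) = \left(9 - 45\right) 52 = \left(-36\right) 52 = -1872$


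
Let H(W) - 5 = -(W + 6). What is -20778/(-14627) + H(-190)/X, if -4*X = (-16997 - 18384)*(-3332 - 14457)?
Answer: 13077508571790/9206125691843 ≈ 1.4205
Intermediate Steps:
H(W) = -1 - W (H(W) = 5 - (W + 6) = 5 - (6 + W) = 5 + (-6 - W) = -1 - W)
X = -629392609/4 (X = -(-16997 - 18384)*(-3332 - 14457)/4 = -(-35381)*(-17789)/4 = -¼*629392609 = -629392609/4 ≈ -1.5735e+8)
-20778/(-14627) + H(-190)/X = -20778/(-14627) + (-1 - 1*(-190))/(-629392609/4) = -20778*(-1/14627) + (-1 + 190)*(-4/629392609) = 20778/14627 + 189*(-4/629392609) = 20778/14627 - 756/629392609 = 13077508571790/9206125691843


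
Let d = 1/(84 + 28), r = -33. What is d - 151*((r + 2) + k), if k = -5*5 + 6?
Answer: 845601/112 ≈ 7550.0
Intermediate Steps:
d = 1/112 ≈ 0.0089286
k = -19 (k = -25 + 6 = -19)
d - 151*((r + 2) + k) = 1/112 - 151*((-33 + 2) - 19) = 1/112 - 151*(-31 - 19) = 1/112 - 151*(-50) = 1/112 + 7550 = 845601/112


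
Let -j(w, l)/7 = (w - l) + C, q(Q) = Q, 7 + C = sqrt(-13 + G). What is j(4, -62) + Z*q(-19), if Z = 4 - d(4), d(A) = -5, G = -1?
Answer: -584 - 7*I*sqrt(14) ≈ -584.0 - 26.192*I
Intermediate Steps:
C = -7 + I*sqrt(14) (C = -7 + sqrt(-13 - 1) = -7 + sqrt(-14) = -7 + I*sqrt(14) ≈ -7.0 + 3.7417*I)
j(w, l) = 49 - 7*w + 7*l - 7*I*sqrt(14) (j(w, l) = -7*((w - l) + (-7 + I*sqrt(14))) = -7*(-7 + w - l + I*sqrt(14)) = 49 - 7*w + 7*l - 7*I*sqrt(14))
Z = 9 (Z = 4 - 1*(-5) = 4 + 5 = 9)
j(4, -62) + Z*q(-19) = (49 - 7*4 + 7*(-62) - 7*I*sqrt(14)) + 9*(-19) = (49 - 28 - 434 - 7*I*sqrt(14)) - 171 = (-413 - 7*I*sqrt(14)) - 171 = -584 - 7*I*sqrt(14)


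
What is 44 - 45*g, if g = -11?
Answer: 539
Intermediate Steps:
44 - 45*g = 44 - 45*(-11) = 44 + 495 = 539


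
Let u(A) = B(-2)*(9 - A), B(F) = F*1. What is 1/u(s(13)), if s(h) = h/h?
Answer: -1/16 ≈ -0.062500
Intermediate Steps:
B(F) = F
s(h) = 1
u(A) = -18 + 2*A (u(A) = -2*(9 - A) = -18 + 2*A)
1/u(s(13)) = 1/(-18 + 2*1) = 1/(-18 + 2) = 1/(-16) = -1/16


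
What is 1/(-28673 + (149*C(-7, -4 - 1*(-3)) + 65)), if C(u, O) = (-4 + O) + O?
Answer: -1/29502 ≈ -3.3896e-5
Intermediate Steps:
C(u, O) = -4 + 2*O
1/(-28673 + (149*C(-7, -4 - 1*(-3)) + 65)) = 1/(-28673 + (149*(-4 + 2*(-4 - 1*(-3))) + 65)) = 1/(-28673 + (149*(-4 + 2*(-4 + 3)) + 65)) = 1/(-28673 + (149*(-4 + 2*(-1)) + 65)) = 1/(-28673 + (149*(-4 - 2) + 65)) = 1/(-28673 + (149*(-6) + 65)) = 1/(-28673 + (-894 + 65)) = 1/(-28673 - 829) = 1/(-29502) = -1/29502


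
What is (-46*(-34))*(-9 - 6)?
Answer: -23460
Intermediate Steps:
(-46*(-34))*(-9 - 6) = 1564*(-15) = -23460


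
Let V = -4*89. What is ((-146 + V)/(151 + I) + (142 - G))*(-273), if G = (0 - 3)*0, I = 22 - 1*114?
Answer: -2150148/59 ≈ -36443.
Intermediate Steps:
I = -92 (I = 22 - 114 = -92)
G = 0 (G = -3*0 = 0)
V = -356
((-146 + V)/(151 + I) + (142 - G))*(-273) = ((-146 - 356)/(151 - 92) + (142 - 1*0))*(-273) = (-502/59 + (142 + 0))*(-273) = (-502*1/59 + 142)*(-273) = (-502/59 + 142)*(-273) = (7876/59)*(-273) = -2150148/59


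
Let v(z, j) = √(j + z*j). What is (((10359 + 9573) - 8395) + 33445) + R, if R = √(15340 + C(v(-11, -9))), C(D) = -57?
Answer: 44982 + √15283 ≈ 45106.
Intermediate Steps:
v(z, j) = √(j + j*z)
R = √15283 (R = √(15340 - 57) = √15283 ≈ 123.62)
(((10359 + 9573) - 8395) + 33445) + R = (((10359 + 9573) - 8395) + 33445) + √15283 = ((19932 - 8395) + 33445) + √15283 = (11537 + 33445) + √15283 = 44982 + √15283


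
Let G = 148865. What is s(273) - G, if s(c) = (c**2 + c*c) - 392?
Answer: -199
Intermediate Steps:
s(c) = -392 + 2*c**2 (s(c) = (c**2 + c**2) - 392 = 2*c**2 - 392 = -392 + 2*c**2)
s(273) - G = (-392 + 2*273**2) - 1*148865 = (-392 + 2*74529) - 148865 = (-392 + 149058) - 148865 = 148666 - 148865 = -199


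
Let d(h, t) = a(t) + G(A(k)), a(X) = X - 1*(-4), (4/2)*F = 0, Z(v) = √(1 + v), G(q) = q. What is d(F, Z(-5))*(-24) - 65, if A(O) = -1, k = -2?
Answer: -137 - 48*I ≈ -137.0 - 48.0*I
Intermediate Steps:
F = 0 (F = (½)*0 = 0)
a(X) = 4 + X (a(X) = X + 4 = 4 + X)
d(h, t) = 3 + t (d(h, t) = (4 + t) - 1 = 3 + t)
d(F, Z(-5))*(-24) - 65 = (3 + √(1 - 5))*(-24) - 65 = (3 + √(-4))*(-24) - 65 = (3 + 2*I)*(-24) - 65 = (-72 - 48*I) - 65 = -137 - 48*I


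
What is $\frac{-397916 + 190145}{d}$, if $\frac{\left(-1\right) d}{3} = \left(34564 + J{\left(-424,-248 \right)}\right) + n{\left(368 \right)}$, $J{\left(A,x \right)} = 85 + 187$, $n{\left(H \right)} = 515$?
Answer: $\frac{69257}{35351} \approx 1.9591$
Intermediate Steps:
$J{\left(A,x \right)} = 272$
$d = -106053$ ($d = - 3 \left(\left(34564 + 272\right) + 515\right) = - 3 \left(34836 + 515\right) = \left(-3\right) 35351 = -106053$)
$\frac{-397916 + 190145}{d} = \frac{-397916 + 190145}{-106053} = \left(-207771\right) \left(- \frac{1}{106053}\right) = \frac{69257}{35351}$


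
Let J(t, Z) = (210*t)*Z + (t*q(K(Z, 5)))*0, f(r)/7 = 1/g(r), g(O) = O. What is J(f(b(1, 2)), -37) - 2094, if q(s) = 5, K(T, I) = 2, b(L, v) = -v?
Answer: 25101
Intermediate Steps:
f(r) = 7/r
J(t, Z) = 210*Z*t (J(t, Z) = (210*t)*Z + (t*5)*0 = 210*Z*t + (5*t)*0 = 210*Z*t + 0 = 210*Z*t)
J(f(b(1, 2)), -37) - 2094 = 210*(-37)*(7/((-1*2))) - 2094 = 210*(-37)*(7/(-2)) - 2094 = 210*(-37)*(7*(-½)) - 2094 = 210*(-37)*(-7/2) - 2094 = 27195 - 2094 = 25101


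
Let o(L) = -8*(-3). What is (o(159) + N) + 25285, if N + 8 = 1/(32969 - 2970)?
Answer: 759004700/29999 ≈ 25301.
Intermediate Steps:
o(L) = 24
N = -239991/29999 (N = -8 + 1/(32969 - 2970) = -8 + 1/29999 = -239991/29999 ≈ -8.0000)
(o(159) + N) + 25285 = (24 - 239991/29999) + 25285 = 479985/29999 + 25285 = 759004700/29999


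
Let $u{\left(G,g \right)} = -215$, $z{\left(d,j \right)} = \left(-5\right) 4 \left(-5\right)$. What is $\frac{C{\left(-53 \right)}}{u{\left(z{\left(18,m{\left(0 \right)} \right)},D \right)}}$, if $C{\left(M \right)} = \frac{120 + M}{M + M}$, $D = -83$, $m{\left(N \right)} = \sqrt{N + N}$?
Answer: $\frac{67}{22790} \approx 0.0029399$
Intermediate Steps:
$m{\left(N \right)} = \sqrt{2} \sqrt{N}$ ($m{\left(N \right)} = \sqrt{2 N} = \sqrt{2} \sqrt{N}$)
$z{\left(d,j \right)} = 100$ ($z{\left(d,j \right)} = \left(-20\right) \left(-5\right) = 100$)
$C{\left(M \right)} = \frac{120 + M}{2 M}$
$\frac{C{\left(-53 \right)}}{u{\left(z{\left(18,m{\left(0 \right)} \right)},D \right)}} = \frac{\frac{1}{2} \frac{1}{-53} \left(120 - 53\right)}{-215} = \frac{1}{2} \left(- \frac{1}{53}\right) 67 \left(- \frac{1}{215}\right) = \left(- \frac{67}{106}\right) \left(- \frac{1}{215}\right) = \frac{67}{22790}$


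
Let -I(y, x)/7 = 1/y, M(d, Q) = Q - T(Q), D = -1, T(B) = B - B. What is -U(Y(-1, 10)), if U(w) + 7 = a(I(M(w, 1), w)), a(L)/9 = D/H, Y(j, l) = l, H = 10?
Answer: 79/10 ≈ 7.9000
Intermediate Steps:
T(B) = 0
M(d, Q) = Q (M(d, Q) = Q - 1*0 = Q + 0 = Q)
I(y, x) = -7/y
a(L) = -9/10 (a(L) = 9*(-1/10) = 9*(-1*⅒) = 9*(-⅒) = -9/10)
U(w) = -79/10 (U(w) = -7 - 9/10 = -79/10)
-U(Y(-1, 10)) = -1*(-79/10) = 79/10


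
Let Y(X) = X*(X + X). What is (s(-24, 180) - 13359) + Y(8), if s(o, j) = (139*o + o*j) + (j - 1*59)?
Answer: -20766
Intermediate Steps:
Y(X) = 2*X**2 (Y(X) = X*(2*X) = 2*X**2)
s(o, j) = -59 + j + 139*o + j*o (s(o, j) = (139*o + j*o) + (j - 59) = (139*o + j*o) + (-59 + j) = -59 + j + 139*o + j*o)
(s(-24, 180) - 13359) + Y(8) = ((-59 + 180 + 139*(-24) + 180*(-24)) - 13359) + 2*8**2 = ((-59 + 180 - 3336 - 4320) - 13359) + 2*64 = (-7535 - 13359) + 128 = -20894 + 128 = -20766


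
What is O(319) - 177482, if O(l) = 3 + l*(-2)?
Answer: -178117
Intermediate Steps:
O(l) = 3 - 2*l
O(319) - 177482 = (3 - 2*319) - 177482 = (3 - 638) - 177482 = -635 - 177482 = -178117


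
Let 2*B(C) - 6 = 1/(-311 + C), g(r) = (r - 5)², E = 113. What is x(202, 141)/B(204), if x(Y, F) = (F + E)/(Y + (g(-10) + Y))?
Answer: 54356/403189 ≈ 0.13482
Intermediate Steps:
g(r) = (-5 + r)²
x(Y, F) = (113 + F)/(225 + 2*Y) (x(Y, F) = (F + 113)/(Y + ((-5 - 10)² + Y)) = (113 + F)/(Y + ((-15)² + Y)) = (113 + F)/(Y + (225 + Y)) = (113 + F)/(225 + 2*Y))
B(C) = 3 + 1/(2*(-311 + C))
x(202, 141)/B(204) = ((113 + 141)/(225 + 2*202))/(((-1865 + 6*204)/(2*(-311 + 204)))) = (254/(225 + 404))/(((½)*(-1865 + 1224)/(-107))) = (254/629)/(((½)*(-1/107)*(-641))) = ((1/629)*254)/(641/214) = (254/629)*(214/641) = 54356/403189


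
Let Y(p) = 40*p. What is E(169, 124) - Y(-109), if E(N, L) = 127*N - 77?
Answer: 25746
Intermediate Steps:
E(N, L) = -77 + 127*N
E(169, 124) - Y(-109) = (-77 + 127*169) - 40*(-109) = (-77 + 21463) - 1*(-4360) = 21386 + 4360 = 25746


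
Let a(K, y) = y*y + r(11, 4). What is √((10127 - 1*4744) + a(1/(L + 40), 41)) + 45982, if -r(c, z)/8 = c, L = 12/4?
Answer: 45982 + 8*√109 ≈ 46066.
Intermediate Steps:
L = 3 (L = 12*(¼) = 3)
r(c, z) = -8*c
a(K, y) = -88 + y² (a(K, y) = y*y - 8*11 = y² - 88 = -88 + y²)
√((10127 - 1*4744) + a(1/(L + 40), 41)) + 45982 = √((10127 - 1*4744) + (-88 + 41²)) + 45982 = √((10127 - 4744) + (-88 + 1681)) + 45982 = √(5383 + 1593) + 45982 = √6976 + 45982 = 8*√109 + 45982 = 45982 + 8*√109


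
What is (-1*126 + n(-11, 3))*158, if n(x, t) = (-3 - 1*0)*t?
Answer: -21330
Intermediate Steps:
n(x, t) = -3*t (n(x, t) = (-3 + 0)*t = -3*t)
(-1*126 + n(-11, 3))*158 = (-1*126 - 3*3)*158 = (-126 - 9)*158 = -135*158 = -21330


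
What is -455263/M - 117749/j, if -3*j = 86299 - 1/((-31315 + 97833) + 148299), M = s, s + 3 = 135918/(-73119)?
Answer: 205714416006763107493/2195420948495850 ≈ 93702.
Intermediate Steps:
s = -118425/24373 (s = -3 + 135918/(-73119) = -3 + 135918*(-1/73119) = -3 - 45306/24373 = -118425/24373 ≈ -4.8589)
M = -118425/24373 ≈ -4.8589
j = -18538492282/644451 (j = -(86299 - 1/((-31315 + 97833) + 148299))/3 = -(86299 - 1/(66518 + 148299))/3 = -(86299 - 1/214817)/3 = -⅓*18538492282/214817 = -18538492282/644451 ≈ -28766.)
-455263/M - 117749/j = -455263/(-118425/24373) - 117749/(-18538492282/644451) = -455263*(-24373/118425) - 117749*(-644451/18538492282) = 11096125099/118425 + 75883460799/18538492282 = 205714416006763107493/2195420948495850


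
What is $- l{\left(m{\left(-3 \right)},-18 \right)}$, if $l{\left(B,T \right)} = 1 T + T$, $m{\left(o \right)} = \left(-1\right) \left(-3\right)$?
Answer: $36$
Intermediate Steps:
$m{\left(o \right)} = 3$
$l{\left(B,T \right)} = 2 T$ ($l{\left(B,T \right)} = T + T = 2 T$)
$- l{\left(m{\left(-3 \right)},-18 \right)} = - 2 \left(-18\right) = \left(-1\right) \left(-36\right) = 36$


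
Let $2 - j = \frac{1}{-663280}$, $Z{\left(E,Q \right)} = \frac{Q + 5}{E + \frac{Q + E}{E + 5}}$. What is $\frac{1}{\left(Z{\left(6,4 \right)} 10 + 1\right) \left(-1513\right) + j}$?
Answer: $- \frac{12602320}{267418908901} \approx -4.7126 \cdot 10^{-5}$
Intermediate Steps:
$Z{\left(E,Q \right)} = \frac{5 + Q}{E + \frac{E + Q}{5 + E}}$
$j = \frac{1326561}{663280}$ ($j = 2 - \frac{1}{-663280} = 2 - - \frac{1}{663280} = 2 + \frac{1}{663280} = \frac{1326561}{663280} \approx 2.0$)
$\frac{1}{\left(Z{\left(6,4 \right)} 10 + 1\right) \left(-1513\right) + j} = \frac{1}{\left(\frac{25 + 5 \cdot 6 + 5 \cdot 4 + 6 \cdot 4}{4 + 6^{2} + 6 \cdot 6} \cdot 10 + 1\right) \left(-1513\right) + \frac{1326561}{663280}} = \frac{1}{\left(\frac{25 + 30 + 20 + 24}{4 + 36 + 36} \cdot 10 + 1\right) \left(-1513\right) + \frac{1326561}{663280}} = \frac{1}{\left(\frac{1}{76} \cdot 99 \cdot 10 + 1\right) \left(-1513\right) + \frac{1326561}{663280}} = \frac{1}{\left(\frac{99}{76} \cdot 10 + 1\right) \left(-1513\right) + \frac{1326561}{663280}} = \frac{1}{\left(\frac{495}{38} + 1\right) \left(-1513\right) + \frac{1326561}{663280}} = \frac{1}{\frac{533}{38} \left(-1513\right) + \frac{1326561}{663280}} = \frac{1}{- \frac{806429}{38} + \frac{1326561}{663280}} = \frac{1}{- \frac{267418908901}{12602320}} = - \frac{12602320}{267418908901}$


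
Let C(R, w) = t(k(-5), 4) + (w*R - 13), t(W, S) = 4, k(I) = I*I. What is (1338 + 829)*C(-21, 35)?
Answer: -1612248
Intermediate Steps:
k(I) = I²
C(R, w) = -9 + R*w (C(R, w) = 4 + (w*R - 13) = 4 + (R*w - 13) = 4 + (-13 + R*w) = -9 + R*w)
(1338 + 829)*C(-21, 35) = (1338 + 829)*(-9 - 21*35) = 2167*(-9 - 735) = 2167*(-744) = -1612248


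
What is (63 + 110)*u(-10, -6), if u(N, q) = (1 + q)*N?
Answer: 8650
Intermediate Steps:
u(N, q) = N*(1 + q)
(63 + 110)*u(-10, -6) = (63 + 110)*(-10*(1 - 6)) = 173*(-10*(-5)) = 173*50 = 8650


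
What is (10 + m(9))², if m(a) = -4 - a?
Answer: 9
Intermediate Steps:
(10 + m(9))² = (10 + (-4 - 1*9))² = (10 + (-4 - 9))² = (10 - 13)² = (-3)² = 9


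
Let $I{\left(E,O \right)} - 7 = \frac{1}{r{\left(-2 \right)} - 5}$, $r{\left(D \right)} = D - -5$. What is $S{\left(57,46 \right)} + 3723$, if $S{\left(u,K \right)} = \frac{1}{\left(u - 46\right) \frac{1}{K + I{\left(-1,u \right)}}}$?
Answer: $\frac{82011}{22} \approx 3727.8$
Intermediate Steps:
$r{\left(D \right)} = 5 + D$ ($r{\left(D \right)} = D + 5 = 5 + D$)
$I{\left(E,O \right)} = \frac{13}{2}$ ($I{\left(E,O \right)} = 7 + \frac{1}{\left(5 - 2\right) - 5} = 7 + \frac{1}{3 - 5} = 7 + \frac{1}{-2} = 7 - \frac{1}{2} = \frac{13}{2}$)
$S{\left(u,K \right)} = \frac{\frac{13}{2} + K}{-46 + u}$ ($S{\left(u,K \right)} = \frac{1}{\left(u - 46\right) \frac{1}{K + \frac{13}{2}}} = \frac{1}{\left(-46 + u\right) \frac{1}{\frac{13}{2} + K}} = \frac{1}{\frac{1}{\frac{13}{2} + K} \left(-46 + u\right)} = \frac{\frac{13}{2} + K}{-46 + u}$)
$S{\left(57,46 \right)} + 3723 = \frac{\frac{13}{2} + 46}{-46 + 57} + 3723 = \frac{1}{11} \cdot \frac{105}{2} + 3723 = \frac{105}{22} + 3723 = \frac{82011}{22}$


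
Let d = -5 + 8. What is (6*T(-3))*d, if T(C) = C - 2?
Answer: -90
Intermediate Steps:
d = 3
T(C) = -2 + C
(6*T(-3))*d = (6*(-2 - 3))*3 = (6*(-5))*3 = -30*3 = -90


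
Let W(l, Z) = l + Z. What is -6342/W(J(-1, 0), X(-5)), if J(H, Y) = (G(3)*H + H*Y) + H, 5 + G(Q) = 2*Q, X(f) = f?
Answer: 906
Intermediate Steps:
G(Q) = -5 + 2*Q
J(H, Y) = 2*H + H*Y (J(H, Y) = ((-5 + 2*3)*H + H*Y) + H = ((-5 + 6)*H + H*Y) + H = (1*H + H*Y) + H = (H + H*Y) + H = 2*H + H*Y)
W(l, Z) = Z + l
-6342/W(J(-1, 0), X(-5)) = -6342/(-5 - (2 + 0)) = -6342/(-5 - 1*2) = -6342/(-5 - 2) = -6342/(-7) = -6342*(-⅐) = 906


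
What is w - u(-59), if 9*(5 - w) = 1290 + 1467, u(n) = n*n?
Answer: -11347/3 ≈ -3782.3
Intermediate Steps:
u(n) = n²
w = -904/3 (w = 5 - (1290 + 1467)/9 = 5 - ⅑*2757 = 5 - 919/3 = -904/3 ≈ -301.33)
w - u(-59) = -904/3 - 1*(-59)² = -904/3 - 1*3481 = -904/3 - 3481 = -11347/3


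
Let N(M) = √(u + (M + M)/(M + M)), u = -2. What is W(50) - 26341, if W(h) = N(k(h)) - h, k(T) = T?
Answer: -26391 + I ≈ -26391.0 + 1.0*I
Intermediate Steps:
N(M) = I (N(M) = √(-2 + (M + M)/(M + M)) = √(-2 + (2*M)/((2*M))) = √(-2 + (2*M)*(1/(2*M))) = √(-2 + 1) = √(-1) = I)
W(h) = I - h
W(50) - 26341 = (I - 1*50) - 26341 = (I - 50) - 26341 = (-50 + I) - 26341 = -26391 + I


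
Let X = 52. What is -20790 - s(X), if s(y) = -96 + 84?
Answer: -20778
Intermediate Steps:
s(y) = -12
-20790 - s(X) = -20790 - 1*(-12) = -20790 + 12 = -20778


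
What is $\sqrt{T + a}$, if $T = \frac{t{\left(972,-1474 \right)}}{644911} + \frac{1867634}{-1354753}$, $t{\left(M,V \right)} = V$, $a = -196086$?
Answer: $\frac{i \sqrt{149681958730075153152004252422}}{873695111983} \approx 442.82 i$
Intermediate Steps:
$T = - \frac{1206454616496}{873695111983}$ ($T = - \frac{1474}{644911} + \frac{1867634}{-1354753} = \left(-1474\right) \frac{1}{644911} + 1867634 \left(- \frac{1}{1354753}\right) = - \frac{1474}{644911} - \frac{1867634}{1354753} = - \frac{1206454616496}{873695111983} \approx -1.3809$)
$\sqrt{T + a} = \sqrt{- \frac{1206454616496}{873695111983} - 196086} = \sqrt{- \frac{171320586182915034}{873695111983}} = \frac{i \sqrt{149681958730075153152004252422}}{873695111983}$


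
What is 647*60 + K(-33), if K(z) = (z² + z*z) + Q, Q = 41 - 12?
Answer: 41027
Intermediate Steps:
Q = 29
K(z) = 29 + 2*z² (K(z) = (z² + z*z) + 29 = (z² + z²) + 29 = 2*z² + 29 = 29 + 2*z²)
647*60 + K(-33) = 647*60 + (29 + 2*(-33)²) = 38820 + (29 + 2*1089) = 38820 + (29 + 2178) = 38820 + 2207 = 41027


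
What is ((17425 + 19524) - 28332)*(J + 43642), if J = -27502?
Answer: 139078380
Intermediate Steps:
((17425 + 19524) - 28332)*(J + 43642) = ((17425 + 19524) - 28332)*(-27502 + 43642) = (36949 - 28332)*16140 = 8617*16140 = 139078380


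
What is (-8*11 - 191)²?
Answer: 77841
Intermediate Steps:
(-8*11 - 191)² = (-88 - 191)² = (-279)² = 77841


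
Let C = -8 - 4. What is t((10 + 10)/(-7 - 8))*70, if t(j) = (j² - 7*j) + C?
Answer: -560/9 ≈ -62.222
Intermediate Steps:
C = -12
t(j) = -12 + j² - 7*j (t(j) = (j² - 7*j) - 12 = -12 + j² - 7*j)
t((10 + 10)/(-7 - 8))*70 = (-12 + ((10 + 10)/(-7 - 8))² - 7*(10 + 10)/(-7 - 8))*70 = (-12 + (20/(-15))² - 140/(-15))*70 = (-12 + (20*(-1/15))² - 140*(-1)/15)*70 = (-12 + (-4/3)² - 7*(-4/3))*70 = (-12 + 16/9 + 28/3)*70 = -8/9*70 = -560/9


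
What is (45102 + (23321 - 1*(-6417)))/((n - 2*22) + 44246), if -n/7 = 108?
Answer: 37420/21723 ≈ 1.7226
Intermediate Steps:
n = -756 (n = -7*108 = -756)
(45102 + (23321 - 1*(-6417)))/((n - 2*22) + 44246) = (45102 + (23321 - 1*(-6417)))/((-756 - 2*22) + 44246) = (45102 + (23321 + 6417))/((-756 - 44) + 44246) = (45102 + 29738)/(-800 + 44246) = 74840/43446 = 74840*(1/43446) = 37420/21723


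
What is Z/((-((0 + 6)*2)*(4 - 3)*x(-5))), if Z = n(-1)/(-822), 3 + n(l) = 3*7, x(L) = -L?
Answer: 1/2740 ≈ 0.00036496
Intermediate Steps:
n(l) = 18 (n(l) = -3 + 3*7 = -3 + 21 = 18)
Z = -3/137 (Z = 18/(-822) = 18*(-1/822) = -3/137 ≈ -0.021898)
Z/((-((0 + 6)*2)*(4 - 3)*x(-5))) = -3*(-1/(10*(0 + 6)*(4 - 3)))/137 = -3/(137*((-(6*2)*1*5))) = -3/(137*((-12*1*5))) = -3/(137*((-12*5))) = -3/(137*((-1*60))) = -3/137/(-60) = -3/137*(-1/60) = 1/2740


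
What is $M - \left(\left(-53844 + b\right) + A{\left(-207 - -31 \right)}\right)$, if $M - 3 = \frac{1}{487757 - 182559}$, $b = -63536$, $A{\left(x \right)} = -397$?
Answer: $\frac{35946220441}{305198} \approx 1.1778 \cdot 10^{5}$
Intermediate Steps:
$M = \frac{915595}{305198}$ ($M = 3 + \frac{1}{487757 - 182559} = 3 + \frac{1}{305198} = \frac{915595}{305198} \approx 3.0$)
$M - \left(\left(-53844 + b\right) + A{\left(-207 - -31 \right)}\right) = \frac{915595}{305198} - \left(\left(-53844 - 63536\right) - 397\right) = \frac{915595}{305198} - \left(-117380 - 397\right) = \frac{915595}{305198} - -117777 = \frac{915595}{305198} + 117777 = \frac{35946220441}{305198}$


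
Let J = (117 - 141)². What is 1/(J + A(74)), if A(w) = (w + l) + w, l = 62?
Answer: 1/786 ≈ 0.0012723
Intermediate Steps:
J = 576 (J = (-24)² = 576)
A(w) = 62 + 2*w (A(w) = (w + 62) + w = (62 + w) + w = 62 + 2*w)
1/(J + A(74)) = 1/(576 + (62 + 2*74)) = 1/(576 + (62 + 148)) = 1/(576 + 210) = 1/786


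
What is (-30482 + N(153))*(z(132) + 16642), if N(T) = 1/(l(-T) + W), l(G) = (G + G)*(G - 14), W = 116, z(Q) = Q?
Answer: -13094011478025/25609 ≈ -5.1131e+8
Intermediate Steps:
l(G) = 2*G*(-14 + G) (l(G) = (2*G)*(-14 + G) = 2*G*(-14 + G))
N(T) = 1/(116 - 2*T*(-14 - T)) (N(T) = 1/(2*(-T)*(-14 - T) + 116) = 1/(-2*T*(-14 - T) + 116) = 1/(116 - 2*T*(-14 - T)))
(-30482 + N(153))*(z(132) + 16642) = (-30482 + 1/(2*(58 + 153*(14 + 153))))*(132 + 16642) = (-30482 + 1/(2*(58 + 153*167)))*16774 = (-30482 + 1/(2*(58 + 25551)))*16774 = (-30482 + (½)/25609)*16774 = (-30482 + (½)*(1/25609))*16774 = (-30482 + 1/51218)*16774 = -1561227075/51218*16774 = -13094011478025/25609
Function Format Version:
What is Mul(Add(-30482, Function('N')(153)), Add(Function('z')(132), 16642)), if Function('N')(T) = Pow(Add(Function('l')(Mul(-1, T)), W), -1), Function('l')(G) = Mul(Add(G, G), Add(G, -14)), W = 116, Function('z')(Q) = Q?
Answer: Rational(-13094011478025, 25609) ≈ -5.1131e+8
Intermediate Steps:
Function('l')(G) = Mul(2, G, Add(-14, G)) (Function('l')(G) = Mul(Mul(2, G), Add(-14, G)) = Mul(2, G, Add(-14, G)))
Function('N')(T) = Pow(Add(116, Mul(-2, T, Add(-14, Mul(-1, T)))), -1) (Function('N')(T) = Pow(Add(Mul(2, Mul(-1, T), Add(-14, Mul(-1, T))), 116), -1) = Pow(Add(Mul(-2, T, Add(-14, Mul(-1, T))), 116), -1) = Pow(Add(116, Mul(-2, T, Add(-14, Mul(-1, T)))), -1))
Mul(Add(-30482, Function('N')(153)), Add(Function('z')(132), 16642)) = Mul(Add(-30482, Mul(Rational(1, 2), Pow(Add(58, Mul(153, Add(14, 153))), -1))), Add(132, 16642)) = Mul(Add(-30482, Mul(Rational(1, 2), Pow(Add(58, Mul(153, 167)), -1))), 16774) = Mul(Add(-30482, Mul(Rational(1, 2), Pow(Add(58, 25551), -1))), 16774) = Mul(Add(-30482, Mul(Rational(1, 2), Pow(25609, -1))), 16774) = Mul(Add(-30482, Mul(Rational(1, 2), Rational(1, 25609))), 16774) = Mul(Add(-30482, Rational(1, 51218)), 16774) = Mul(Rational(-1561227075, 51218), 16774) = Rational(-13094011478025, 25609)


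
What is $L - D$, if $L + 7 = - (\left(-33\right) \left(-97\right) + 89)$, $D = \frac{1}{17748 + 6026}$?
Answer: $- \frac{78382879}{23774} \approx -3297.0$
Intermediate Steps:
$D = \frac{1}{23774} \approx 4.2063 \cdot 10^{-5}$
$L = -3297$ ($L = -7 - \left(\left(-33\right) \left(-97\right) + 89\right) = -7 - \left(3201 + 89\right) = -7 - 3290 = -3297$)
$L - D = -3297 - \frac{1}{23774} = - \frac{78382879}{23774}$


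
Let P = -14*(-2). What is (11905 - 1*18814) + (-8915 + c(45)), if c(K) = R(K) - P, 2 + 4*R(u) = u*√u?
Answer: -31705/2 + 135*√5/4 ≈ -15777.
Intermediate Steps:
P = 28
R(u) = -½ + u^(3/2)/4 (R(u) = -½ + (u*√u)/4 = -½ + u^(3/2)/4)
c(K) = -57/2 + K^(3/2)/4 (c(K) = (-½ + K^(3/2)/4) - 1*28 = (-½ + K^(3/2)/4) - 28 = -57/2 + K^(3/2)/4)
(11905 - 1*18814) + (-8915 + c(45)) = (11905 - 1*18814) + (-8915 + (-57/2 + 45^(3/2)/4)) = (11905 - 18814) + (-8915 + (-57/2 + (135*√5)/4)) = -6909 + (-8915 + (-57/2 + 135*√5/4)) = -6909 + (-17887/2 + 135*√5/4) = -31705/2 + 135*√5/4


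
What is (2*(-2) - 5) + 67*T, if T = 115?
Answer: 7696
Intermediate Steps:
(2*(-2) - 5) + 67*T = (2*(-2) - 5) + 67*115 = (-4 - 5) + 7705 = -9 + 7705 = 7696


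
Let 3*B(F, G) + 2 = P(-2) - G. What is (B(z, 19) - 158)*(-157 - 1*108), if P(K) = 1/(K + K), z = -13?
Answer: 524965/12 ≈ 43747.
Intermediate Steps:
P(K) = 1/(2*K)
B(F, G) = -¾ - G/3 (B(F, G) = -⅔ + ((½)/(-2) - G)/3 = -⅔ + ((½)*(-½) - G)/3 = -⅔ + (-¼ - G)/3 = -⅔ + (-1/12 - G/3) = -¾ - G/3)
(B(z, 19) - 158)*(-157 - 1*108) = ((-¾ - ⅓*19) - 158)*(-157 - 1*108) = ((-¾ - 19/3) - 158)*(-157 - 108) = (-85/12 - 158)*(-265) = -1981/12*(-265) = 524965/12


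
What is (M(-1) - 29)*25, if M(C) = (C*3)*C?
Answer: -650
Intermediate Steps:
M(C) = 3*C² (M(C) = (3*C)*C = 3*C²)
(M(-1) - 29)*25 = (3*(-1)² - 29)*25 = (3*1 - 29)*25 = (3 - 29)*25 = -26*25 = -650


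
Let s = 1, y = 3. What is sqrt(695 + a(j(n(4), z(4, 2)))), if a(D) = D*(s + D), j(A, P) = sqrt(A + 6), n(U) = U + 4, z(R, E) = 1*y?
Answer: sqrt(709 + sqrt(14)) ≈ 26.697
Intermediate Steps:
z(R, E) = 3 (z(R, E) = 1*3 = 3)
n(U) = 4 + U
j(A, P) = sqrt(6 + A)
a(D) = D*(1 + D)
sqrt(695 + a(j(n(4), z(4, 2)))) = sqrt(695 + sqrt(6 + (4 + 4))*(1 + sqrt(6 + (4 + 4)))) = sqrt(695 + sqrt(6 + 8)*(1 + sqrt(6 + 8))) = sqrt(695 + sqrt(14)*(1 + sqrt(14)))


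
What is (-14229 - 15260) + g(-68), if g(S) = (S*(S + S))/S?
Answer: -29625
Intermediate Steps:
g(S) = 2*S (g(S) = (S*(2*S))/S = (2*S**2)/S = 2*S)
(-14229 - 15260) + g(-68) = (-14229 - 15260) + 2*(-68) = -29489 - 136 = -29625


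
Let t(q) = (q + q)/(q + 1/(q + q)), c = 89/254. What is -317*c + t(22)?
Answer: -26846653/246126 ≈ -109.08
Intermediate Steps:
c = 89/254 (c = 89*(1/254) = 89/254 ≈ 0.35039)
t(q) = 2*q/(q + 1/(2*q)) (t(q) = (2*q)/(q + 1/(2*q)) = 2*q/(q + 1/(2*q)))
-317*c + t(22) = -317*89/254 + 4*22²/(1 + 2*22²) = -28213/254 + 4*484/(1 + 2*484) = -28213/254 + 4*484/(1 + 968) = -28213/254 + 4*484/969 = -28213/254 + 4*484*(1/969) = -28213/254 + 1936/969 = -26846653/246126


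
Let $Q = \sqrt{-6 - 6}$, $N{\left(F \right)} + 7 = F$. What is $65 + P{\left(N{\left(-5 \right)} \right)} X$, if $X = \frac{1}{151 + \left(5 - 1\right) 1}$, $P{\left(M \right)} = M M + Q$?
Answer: $\frac{10219}{155} + \frac{2 i \sqrt{3}}{155} \approx 65.929 + 0.022349 i$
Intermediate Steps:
$N{\left(F \right)} = -7 + F$
$Q = 2 i \sqrt{3}$ ($Q = \sqrt{-12} = 2 i \sqrt{3} \approx 3.4641 i$)
$P{\left(M \right)} = M^{2} + 2 i \sqrt{3}$ ($P{\left(M \right)} = M M + 2 i \sqrt{3} = M^{2} + 2 i \sqrt{3}$)
$X = \frac{1}{155}$ ($X = \frac{1}{151 + 4 \cdot 1} = \frac{1}{151 + 4} = \frac{1}{155} \approx 0.0064516$)
$65 + P{\left(N{\left(-5 \right)} \right)} X = 65 + \left(\left(-7 - 5\right)^{2} + 2 i \sqrt{3}\right) \frac{1}{155} = 65 + \left(\left(-12\right)^{2} + 2 i \sqrt{3}\right) \frac{1}{155} = 65 + \left(144 + 2 i \sqrt{3}\right) \frac{1}{155} = 65 + \left(\frac{144}{155} + \frac{2 i \sqrt{3}}{155}\right) = \frac{10219}{155} + \frac{2 i \sqrt{3}}{155}$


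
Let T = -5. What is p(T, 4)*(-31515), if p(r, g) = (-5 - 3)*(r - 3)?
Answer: -2016960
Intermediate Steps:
p(r, g) = 24 - 8*r (p(r, g) = -8*(-3 + r) = 24 - 8*r)
p(T, 4)*(-31515) = (24 - 8*(-5))*(-31515) = (24 + 40)*(-31515) = 64*(-31515) = -2016960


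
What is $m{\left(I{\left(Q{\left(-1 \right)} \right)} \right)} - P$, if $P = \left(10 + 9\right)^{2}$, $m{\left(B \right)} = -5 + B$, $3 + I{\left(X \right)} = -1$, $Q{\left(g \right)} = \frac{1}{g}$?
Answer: $-370$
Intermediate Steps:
$I{\left(X \right)} = -4$ ($I{\left(X \right)} = -3 - 1 = -4$)
$P = 361$ ($P = 19^{2} = 361$)
$m{\left(I{\left(Q{\left(-1 \right)} \right)} \right)} - P = \left(-5 - 4\right) - 361 = -9 - 361 = -370$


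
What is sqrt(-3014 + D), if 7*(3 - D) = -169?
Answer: 2*I*sqrt(36589)/7 ≈ 54.652*I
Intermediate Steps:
D = 190/7 (D = 3 - 1/7*(-169) = 3 + 169/7 = 190/7 ≈ 27.143)
sqrt(-3014 + D) = sqrt(-3014 + 190/7) = sqrt(-20908/7) = 2*I*sqrt(36589)/7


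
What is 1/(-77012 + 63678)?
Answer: -1/13334 ≈ -7.4996e-5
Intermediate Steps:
1/(-77012 + 63678) = 1/(-13334) = -1/13334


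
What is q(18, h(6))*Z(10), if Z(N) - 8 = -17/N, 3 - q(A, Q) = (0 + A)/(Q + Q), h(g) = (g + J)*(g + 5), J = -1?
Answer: 4914/275 ≈ 17.869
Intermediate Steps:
h(g) = (-1 + g)*(5 + g) (h(g) = (g - 1)*(g + 5) = (-1 + g)*(5 + g))
q(A, Q) = 3 - A/(2*Q) (q(A, Q) = 3 - (0 + A)/(Q + Q) = 3 - A/(2*Q))
Z(N) = 8 - 17/N
q(18, h(6))*Z(10) = (3 - 1/2*18/(-5 + 6**2 + 4*6))*(8 - 17/10) = (3 - 1/2*18/(-5 + 36 + 24))*(8 - 17*1/10) = (3 - 1/2*18/55)*(8 - 17/10) = (3 - 1/2*18*1/55)*(63/10) = (3 - 9/55)*(63/10) = (156/55)*(63/10) = 4914/275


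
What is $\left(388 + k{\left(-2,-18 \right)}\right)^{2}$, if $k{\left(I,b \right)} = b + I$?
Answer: $135424$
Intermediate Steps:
$k{\left(I,b \right)} = I + b$
$\left(388 + k{\left(-2,-18 \right)}\right)^{2} = \left(388 - 20\right)^{2} = 368^{2} = 135424$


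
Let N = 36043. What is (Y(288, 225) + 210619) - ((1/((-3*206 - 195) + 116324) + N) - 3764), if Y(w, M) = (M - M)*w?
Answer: 20600231739/115511 ≈ 1.7834e+5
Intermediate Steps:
Y(w, M) = 0 (Y(w, M) = 0*w = 0)
(Y(288, 225) + 210619) - ((1/((-3*206 - 195) + 116324) + N) - 3764) = (0 + 210619) - ((1/((-3*206 - 195) + 116324) + 36043) - 3764) = 210619 - ((1/((-618 - 195) + 116324) + 36043) - 3764) = 210619 - ((1/(-813 + 116324) + 36043) - 3764) = 210619 - ((1/115511 + 36043) - 3764) = 210619 - (4163362974/115511 - 3764) = 210619 - 1*3728579570/115511 = 210619 - 3728579570/115511 = 20600231739/115511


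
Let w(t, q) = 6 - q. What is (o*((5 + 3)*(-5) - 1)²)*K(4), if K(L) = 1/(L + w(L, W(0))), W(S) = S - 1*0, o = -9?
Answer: -15129/10 ≈ -1512.9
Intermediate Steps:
W(S) = S (W(S) = S + 0 = S)
K(L) = 1/(6 + L) (K(L) = 1/(L + (6 - 1*0)) = 1/(L + (6 + 0)) = 1/(L + 6) = 1/(6 + L))
(o*((5 + 3)*(-5) - 1)²)*K(4) = (-9*((5 + 3)*(-5) - 1)²)/(6 + 4) = -9*(8*(-5) - 1)²/10 = -9*(-40 - 1)²*(⅒) = -9*(-41)²*(⅒) = -9*1681*(⅒) = -15129*⅒ = -15129/10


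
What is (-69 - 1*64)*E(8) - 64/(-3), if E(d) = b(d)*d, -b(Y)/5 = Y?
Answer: 127744/3 ≈ 42581.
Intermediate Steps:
b(Y) = -5*Y
E(d) = -5*d**2 (E(d) = (-5*d)*d = -5*d**2)
(-69 - 1*64)*E(8) - 64/(-3) = (-69 - 1*64)*(-5*8**2) - 64/(-3) = (-69 - 64)*(-5*64) - 64*(-1)/3 = -133*(-320) - 1*(-64/3) = 42560 + 64/3 = 127744/3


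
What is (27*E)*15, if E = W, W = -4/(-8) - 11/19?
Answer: -1215/38 ≈ -31.974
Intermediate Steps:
W = -3/38 (W = -4*(-1/8) - 11*1/19 = 1/2 - 11/19 = -3/38 ≈ -0.078947)
E = -3/38 ≈ -0.078947
(27*E)*15 = (27*(-3/38))*15 = -81/38*15 = -1215/38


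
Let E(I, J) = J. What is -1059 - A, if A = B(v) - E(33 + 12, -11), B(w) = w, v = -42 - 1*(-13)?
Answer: -1041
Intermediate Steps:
v = -29 (v = -42 + 13 = -29)
A = -18 (A = -29 - 1*(-11) = -29 + 11 = -18)
-1059 - A = -1059 - 1*(-18) = -1059 + 18 = -1041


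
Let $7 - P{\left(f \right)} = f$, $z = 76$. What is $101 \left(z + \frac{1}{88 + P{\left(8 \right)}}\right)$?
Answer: $\frac{667913}{87} \approx 7677.2$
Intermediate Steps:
$P{\left(f \right)} = 7 - f$
$101 \left(z + \frac{1}{88 + P{\left(8 \right)}}\right) = 101 \left(76 + \frac{1}{88 + \left(7 - 8\right)}\right) = 101 \left(76 + \frac{1}{88 - 1}\right) = 101 \left(76 + \frac{1}{87}\right) = 101 \cdot \frac{6613}{87} = \frac{667913}{87}$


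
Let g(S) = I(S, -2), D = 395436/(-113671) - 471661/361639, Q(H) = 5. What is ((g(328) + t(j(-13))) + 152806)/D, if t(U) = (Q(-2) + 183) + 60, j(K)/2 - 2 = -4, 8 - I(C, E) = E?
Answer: -6292134519130216/196619257135 ≈ -32002.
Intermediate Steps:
I(C, E) = 8 - E
D = -196619257135/41107866769 (D = 395436*(-1/113671) - 471661*1/361639 = -395436/113671 - 471661/361639 = -196619257135/41107866769 ≈ -4.7830)
g(S) = 10 (g(S) = 8 - 1*(-2) = 8 + 2 = 10)
j(K) = -4 (j(K) = 4 + 2*(-4) = 4 - 8 = -4)
t(U) = 248 (t(U) = (5 + 183) + 60 = 188 + 60 = 248)
((g(328) + t(j(-13))) + 152806)/D = ((10 + 248) + 152806)/(-196619257135/41107866769) = (258 + 152806)*(-41107866769/196619257135) = 153064*(-41107866769/196619257135) = -6292134519130216/196619257135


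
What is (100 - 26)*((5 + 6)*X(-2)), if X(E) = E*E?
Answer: 3256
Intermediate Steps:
X(E) = E**2
(100 - 26)*((5 + 6)*X(-2)) = (100 - 26)*((5 + 6)*(-2)**2) = 74*(11*4) = 74*44 = 3256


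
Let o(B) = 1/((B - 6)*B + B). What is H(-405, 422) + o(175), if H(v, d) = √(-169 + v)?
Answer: 1/29750 + I*√574 ≈ 3.3613e-5 + 23.958*I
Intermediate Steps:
o(B) = 1/(B + B*(-6 + B)) (o(B) = 1/((-6 + B)*B + B) = 1/(B*(-6 + B) + B) = 1/(B + B*(-6 + B)))
H(-405, 422) + o(175) = √(-169 - 405) + 1/(175*(-5 + 175)) = √(-574) + (1/175)/170 = I*√574 + (1/175)*(1/170) = I*√574 + 1/29750 = 1/29750 + I*√574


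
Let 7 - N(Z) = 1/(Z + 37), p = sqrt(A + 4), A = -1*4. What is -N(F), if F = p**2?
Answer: -258/37 ≈ -6.9730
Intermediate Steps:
A = -4
p = 0 (p = sqrt(-4 + 4) = sqrt(0) = 0)
F = 0 (F = 0**2 = 0)
N(Z) = 7 - 1/(37 + Z) (N(Z) = 7 - 1/(Z + 37) = 7 - 1/(37 + Z))
-N(F) = -(258 + 7*0)/(37 + 0) = -(258 + 0)/37 = -258/37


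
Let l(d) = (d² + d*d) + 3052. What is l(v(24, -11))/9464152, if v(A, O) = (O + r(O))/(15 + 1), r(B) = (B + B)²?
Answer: 614385/1211411456 ≈ 0.00050716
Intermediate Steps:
r(B) = 4*B² (r(B) = (2*B)² = 4*B²)
v(A, O) = O²/4 + O/16 (v(A, O) = (O + 4*O²)/(15 + 1) = (O + 4*O²)/16 = (O + 4*O²)*(1/16) = O²/4 + O/16)
l(d) = 3052 + 2*d² (l(d) = (d² + d²) + 3052 = 2*d² + 3052 = 3052 + 2*d²)
l(v(24, -11))/9464152 = (3052 + 2*((1/16)*(-11)*(1 + 4*(-11)))²)/9464152 = (3052 + 2*((1/16)*(-11)*(1 - 44))²)*(1/9464152) = (3052 + 2*((1/16)*(-11)*(-43))²)*(1/9464152) = (3052 + 2*(473/16)²)*(1/9464152) = (3052 + 2*(223729/256))*(1/9464152) = (3052 + 223729/128)*(1/9464152) = (614385/128)*(1/9464152) = 614385/1211411456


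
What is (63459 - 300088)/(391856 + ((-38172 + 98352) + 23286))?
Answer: -5503/11054 ≈ -0.49783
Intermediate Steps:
(63459 - 300088)/(391856 + ((-38172 + 98352) + 23286)) = -236629/(391856 + (60180 + 23286)) = -236629/(391856 + 83466) = -236629/475322 = -236629*1/475322 = -5503/11054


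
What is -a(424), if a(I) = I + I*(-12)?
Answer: 4664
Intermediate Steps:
a(I) = -11*I (a(I) = I - 12*I = -11*I)
-a(424) = -(-11)*424 = -1*(-4664) = 4664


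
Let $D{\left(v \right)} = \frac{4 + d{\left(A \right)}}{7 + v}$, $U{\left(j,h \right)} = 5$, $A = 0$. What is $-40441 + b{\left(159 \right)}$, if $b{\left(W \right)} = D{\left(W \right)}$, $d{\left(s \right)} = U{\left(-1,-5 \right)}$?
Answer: $- \frac{6713197}{166} \approx -40441.0$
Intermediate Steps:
$d{\left(s \right)} = 5$
$D{\left(v \right)} = \frac{9}{7 + v}$ ($D{\left(v \right)} = \frac{4 + 5}{7 + v} = \frac{9}{7 + v}$)
$b{\left(W \right)} = \frac{9}{7 + W}$
$-40441 + b{\left(159 \right)} = -40441 + \frac{9}{7 + 159} = -40441 + \frac{9}{166} = - \frac{6713197}{166}$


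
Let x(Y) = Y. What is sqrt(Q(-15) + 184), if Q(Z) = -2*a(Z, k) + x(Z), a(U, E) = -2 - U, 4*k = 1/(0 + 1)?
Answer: sqrt(143) ≈ 11.958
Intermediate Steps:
k = 1/4 (k = 1/(4*(0 + 1)) = (1/4)/1 = (1/4)*1 = 1/4 ≈ 0.25000)
Q(Z) = 4 + 3*Z (Q(Z) = -2*(-2 - Z) + Z = (4 + 2*Z) + Z = 4 + 3*Z)
sqrt(Q(-15) + 184) = sqrt((4 + 3*(-15)) + 184) = sqrt((4 - 45) + 184) = sqrt(-41 + 184) = sqrt(143)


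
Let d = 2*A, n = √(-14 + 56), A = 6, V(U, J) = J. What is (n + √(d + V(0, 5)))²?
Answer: 59 + 2*√714 ≈ 112.44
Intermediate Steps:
n = √42 ≈ 6.4807
d = 12 (d = 2*6 = 12)
(n + √(d + V(0, 5)))² = (√42 + √(12 + 5))² = (√42 + √17)² = (√17 + √42)²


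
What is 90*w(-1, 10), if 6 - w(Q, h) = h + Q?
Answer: -270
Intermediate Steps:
w(Q, h) = 6 - Q - h (w(Q, h) = 6 - (h + Q) = 6 - (Q + h) = 6 + (-Q - h) = 6 - Q - h)
90*w(-1, 10) = 90*(6 - 1*(-1) - 1*10) = 90*(6 + 1 - 10) = 90*(-3) = -270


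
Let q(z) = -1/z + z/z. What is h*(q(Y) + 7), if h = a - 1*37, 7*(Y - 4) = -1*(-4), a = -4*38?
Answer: -47061/32 ≈ -1470.7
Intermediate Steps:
a = -152
Y = 32/7 (Y = 4 + (-1*(-4))/7 = 4 + (⅐)*4 = 4 + 4/7 = 32/7 ≈ 4.5714)
q(z) = 1 - 1/z (q(z) = -1/z + 1 = 1 - 1/z)
h = -189 (h = -152 - 1*37 = -152 - 37 = -189)
h*(q(Y) + 7) = -189*((-1 + 32/7)/(32/7) + 7) = -189*((7/32)*(25/7) + 7) = -189*(25/32 + 7) = -189*249/32 = -47061/32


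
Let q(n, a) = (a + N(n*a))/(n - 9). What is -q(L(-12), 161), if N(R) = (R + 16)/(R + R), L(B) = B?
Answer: 156005/20286 ≈ 7.6903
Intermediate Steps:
N(R) = (16 + R)/(2*R) (N(R) = (16 + R)/((2*R)) = (16 + R)*(1/(2*R)) = (16 + R)/(2*R))
q(n, a) = (a + (16 + a*n)/(2*a*n))/(-9 + n) (q(n, a) = (a + (16 + n*a)/(2*((n*a))))/(n - 9) = (a + (16 + a*n)/(2*((a*n))))/(-9 + n) = (a + (1/(a*n))*(16 + a*n)/2)/(-9 + n) = (a + (16 + a*n)/(2*a*n))/(-9 + n))
-q(L(-12), 161) = -(8 - 12*161² + (½)*161*(-12))/(161*(-12)*(-9 - 12)) = -(-1)*(8 - 12*25921 - 966)/(161*12*(-21)) = -(-1)*(-1)*(8 - 311052 - 966)/(161*12*21) = -(-1)*(-1)*(-312010)/(161*12*21) = -1*(-156005/20286) = 156005/20286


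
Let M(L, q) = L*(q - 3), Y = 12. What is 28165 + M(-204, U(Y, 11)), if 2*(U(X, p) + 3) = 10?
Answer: 28369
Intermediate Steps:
U(X, p) = 2 (U(X, p) = -3 + (1/2)*10 = -3 + 5 = 2)
M(L, q) = L*(-3 + q)
28165 + M(-204, U(Y, 11)) = 28165 - 204*(-3 + 2) = 28165 - 204*(-1) = 28165 + 204 = 28369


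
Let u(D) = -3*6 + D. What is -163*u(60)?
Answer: -6846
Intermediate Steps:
u(D) = -18 + D
-163*u(60) = -163*(-18 + 60) = -163*42 = -6846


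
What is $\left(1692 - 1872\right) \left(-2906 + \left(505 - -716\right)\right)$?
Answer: $303300$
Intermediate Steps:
$\left(1692 - 1872\right) \left(-2906 + \left(505 - -716\right)\right) = - 180 \left(-2906 + \left(505 + 716\right)\right) = - 180 \left(-2906 + 1221\right) = \left(-180\right) \left(-1685\right) = 303300$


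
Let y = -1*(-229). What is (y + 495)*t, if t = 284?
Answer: 205616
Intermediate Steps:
y = 229
(y + 495)*t = (229 + 495)*284 = 724*284 = 205616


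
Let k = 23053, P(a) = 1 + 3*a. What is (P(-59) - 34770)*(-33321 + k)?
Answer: 358825528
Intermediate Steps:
(P(-59) - 34770)*(-33321 + k) = ((1 + 3*(-59)) - 34770)*(-33321 + 23053) = ((1 - 177) - 34770)*(-10268) = (-176 - 34770)*(-10268) = -34946*(-10268) = 358825528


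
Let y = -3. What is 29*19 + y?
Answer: 548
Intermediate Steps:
29*19 + y = 29*19 - 3 = 551 - 3 = 548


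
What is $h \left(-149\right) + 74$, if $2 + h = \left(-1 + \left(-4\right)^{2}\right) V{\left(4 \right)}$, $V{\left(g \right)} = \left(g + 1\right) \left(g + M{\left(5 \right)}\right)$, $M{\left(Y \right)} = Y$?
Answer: $-100203$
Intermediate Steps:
$V{\left(g \right)} = \left(1 + g\right) \left(5 + g\right)$ ($V{\left(g \right)} = \left(g + 1\right) \left(g + 5\right) = \left(1 + g\right) \left(5 + g\right)$)
$h = 673$ ($h = -2 + \left(-1 + \left(-4\right)^{2}\right) \left(5 + 4^{2} + 6 \cdot 4\right) = -2 + \left(-1 + 16\right) \left(5 + 16 + 24\right) = -2 + 15 \cdot 45 = -2 + 675 = 673$)
$h \left(-149\right) + 74 = 673 \left(-149\right) + 74 = -100277 + 74 = -100203$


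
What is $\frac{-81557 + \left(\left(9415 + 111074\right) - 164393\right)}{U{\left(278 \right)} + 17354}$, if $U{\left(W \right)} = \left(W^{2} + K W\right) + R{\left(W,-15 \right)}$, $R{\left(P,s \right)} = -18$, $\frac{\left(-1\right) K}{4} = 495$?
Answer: $\frac{125461}{455820} \approx 0.27524$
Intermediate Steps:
$K = -1980$ ($K = \left(-4\right) 495 = -1980$)
$U{\left(W \right)} = -18 + W^{2} - 1980 W$ ($U{\left(W \right)} = \left(W^{2} - 1980 W\right) - 18 = -18 + W^{2} - 1980 W$)
$\frac{-81557 + \left(\left(9415 + 111074\right) - 164393\right)}{U{\left(278 \right)} + 17354} = \frac{-81557 + \left(\left(9415 + 111074\right) - 164393\right)}{\left(-18 + 278^{2} - 550440\right) + 17354} = \frac{-81557 + \left(120489 - 164393\right)}{\left(-18 + 77284 - 550440\right) + 17354} = \frac{-81557 - 43904}{-473174 + 17354} = - \frac{125461}{-455820} = \left(-125461\right) \left(- \frac{1}{455820}\right) = \frac{125461}{455820}$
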